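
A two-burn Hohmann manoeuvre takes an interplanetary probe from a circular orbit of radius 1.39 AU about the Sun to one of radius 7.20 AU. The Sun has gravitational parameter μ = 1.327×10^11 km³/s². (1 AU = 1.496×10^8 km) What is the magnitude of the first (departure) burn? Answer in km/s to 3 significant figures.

Δv₁ = 7.45 km/s

In km: r₁ = 1.39 × 1.496×10^8 = 2.07944×10^8 km; r₂ = 7.20 × 1.496×10^8 = 1.07712×10^9 km.
Semi-major axis of the transfer orbit: a_t = (2.07944×10^8 + 1.07712×10^9)/2 = 6.42532×10^8 km.
Circular speed at r = 2.07944×10^8 km: v_c = √(μ/r) = 25.2617 km/s.
Vis-viva on the transfer ellipse at r = 2.07944×10^8 km gives v_t = √[μ(2/r − 1/a_t)] = 32.7075 km/s.
Δv₁ = |v_t − v_c| = |32.7075 − 25.2617| = 7.446 km/s.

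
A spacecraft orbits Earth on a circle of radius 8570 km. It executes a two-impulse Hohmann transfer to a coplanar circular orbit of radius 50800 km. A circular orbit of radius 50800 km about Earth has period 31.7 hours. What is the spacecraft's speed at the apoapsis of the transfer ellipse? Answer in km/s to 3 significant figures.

From Kepler's third law T² = 4π²r³/μ at r = 50800 km, T = 31.7 hours = 31.7 × 3600 s = 1.1412×10^5 s: μ = 4π²r³/T² = 3.97400×10^5 km³/s².
Semi-major axis of the transfer orbit: a_t = (8570 + 50800)/2 = 29685 km.
The apoapsis of the transfer ellipse is at r = 50800 km.
Vis-viva: v = √[μ(2/r − 1/a_t)] = √[3.97400×10^5 × (2/50800 − 1/29685)] = 1.503 km/s.

v = 1.50 km/s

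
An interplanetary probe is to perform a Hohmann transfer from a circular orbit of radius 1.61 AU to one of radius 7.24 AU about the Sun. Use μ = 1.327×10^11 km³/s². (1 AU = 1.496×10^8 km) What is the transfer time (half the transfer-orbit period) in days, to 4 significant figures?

t = 1700 days

In km: r₁ = 1.61 × 1.496×10^8 = 2.40856×10^8 km; r₂ = 7.24 × 1.496×10^8 = 1.083104×10^9 km.
Semi-major axis of the transfer orbit: a_t = (2.40856×10^8 + 1.083104×10^9)/2 = 6.6198×10^8 km.
Transfer time t = π√(a_t³/μ) = π√((6.6198×10^8)³ / 1.327×10^11) = 1.469×10^8 s.
Converting: 1.469×10^8 s ÷ 86400 s/day = 1700 days.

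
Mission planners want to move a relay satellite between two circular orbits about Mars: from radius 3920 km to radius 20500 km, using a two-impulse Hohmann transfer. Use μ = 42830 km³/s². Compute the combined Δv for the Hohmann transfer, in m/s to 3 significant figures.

Δv = 1600 m/s

Semi-major axis of the transfer orbit: a_t = (3920 + 20500)/2 = 12210 km.
At r₁ the circular-orbit speed is v₁ = √(μ/r₁) = 3.30545 km/s.
On the transfer ellipse at r₁, vis-viva equation gives v_p = √[μ(2/r₁ − 1/a_t)] = 4.28302 km/s.
First burn Δv₁ = |v_p − v₁| = 0.9776 km/s.
At r₂, v₂ = √(μ/r₂) = 1.4454 km/s.
Transfer-orbit speed at r₂: v_a = √[μ(2/r₂ − 1/a_t)] = 0.81900 km/s.
Second burn Δv₂ = |v₂ − v_a| = 0.6264 km/s.
Δv = Δv₁ + Δv₂ = 0.9776 + 0.6264 = 1.604 km/s.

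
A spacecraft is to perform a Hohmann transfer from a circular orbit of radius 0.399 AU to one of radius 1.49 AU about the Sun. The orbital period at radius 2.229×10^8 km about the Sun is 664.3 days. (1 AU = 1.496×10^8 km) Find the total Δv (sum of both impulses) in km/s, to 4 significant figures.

From Kepler's third law T² = 4π²r³/μ at r = 2.229×10^8 km, T = 664.3 days = 664.3 × 86400 s = 5.739552×10^7 s: μ = 4π²r³/T² = 1.32719×10^11 km³/s².
In km: r₁ = 0.399 × 1.496×10^8 = 5.96904×10^7 km; r₂ = 1.49 × 1.496×10^8 = 2.22904×10^8 km.
Transfer-ellipse semi-major axis a_t = (r₁ + r₂)/2 = (5.96904×10^7 + 2.22904×10^8)/2 = 1.412972×10^8 km.
At r₁ the circular-orbit speed is v₁ = √(μ/r₁) = 47.154 km/s.
On the transfer ellipse at r₁, vis-viva equation gives v_p = √[μ(2/r₁ − 1/a_t)] = 59.225 km/s.
First burn Δv₁ = |v_p − v₁| = 12.07 km/s.
At r₂, v₂ = √(μ/r₂) = 24.401 km/s.
Transfer-orbit speed at r₂: v_a = √[μ(2/r₂ − 1/a_t)] = 15.860 km/s.
Second burn Δv₂ = |v₂ − v_a| = 8.541 km/s.
Δv = Δv₁ + Δv₂ = 12.07 + 8.541 = 20.61 km/s.

Δv = 20.61 km/s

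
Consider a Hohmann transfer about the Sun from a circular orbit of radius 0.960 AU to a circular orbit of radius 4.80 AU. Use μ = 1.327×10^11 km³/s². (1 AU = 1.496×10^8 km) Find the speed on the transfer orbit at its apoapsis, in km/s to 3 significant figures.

v = 7.85 km/s

In km: r₁ = 0.960 × 1.496×10^8 = 1.43616×10^8 km; r₂ = 4.80 × 1.496×10^8 = 7.1808×10^8 km.
Transfer-ellipse semi-major axis a_t = (r₁ + r₂)/2 = (1.43616×10^8 + 7.1808×10^8)/2 = 4.30848×10^8 km.
The apoapsis of the transfer ellipse is at r = 7.1808×10^8 km.
Vis-viva: v = √[μ(2/r − 1/a_t)] = √[1.327×10^11 × (2/7.1808×10^8 − 1/4.30848×10^8)] = 7.849 km/s.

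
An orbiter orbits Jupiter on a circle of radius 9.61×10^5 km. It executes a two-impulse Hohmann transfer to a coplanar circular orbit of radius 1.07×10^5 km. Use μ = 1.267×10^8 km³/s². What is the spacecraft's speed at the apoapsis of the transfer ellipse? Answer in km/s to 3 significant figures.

v = 5.14 km/s

Semi-major axis of the transfer orbit: a_t = (9.610×10^5 + 1.070×10^5)/2 = 5.340×10^5 km.
The apoapsis of the transfer ellipse is at r = 9.610×10^5 km.
Applying v² = μ(2/r − 1/a_t): v = 5.140 km/s.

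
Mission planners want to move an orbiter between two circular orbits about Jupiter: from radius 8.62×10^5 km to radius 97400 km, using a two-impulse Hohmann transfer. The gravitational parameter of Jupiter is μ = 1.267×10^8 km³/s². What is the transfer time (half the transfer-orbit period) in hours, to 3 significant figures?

t = 25.8 hours

The Hohmann ellipse has a_t = (r₁ + r₂)/2 = 4.797×10^5 km.
Half the transfer-orbit period gives t = π√(a_t³/μ) = 92730 s.
Converting: 92730 s ÷ 3600 s/hour = 25.8 hours.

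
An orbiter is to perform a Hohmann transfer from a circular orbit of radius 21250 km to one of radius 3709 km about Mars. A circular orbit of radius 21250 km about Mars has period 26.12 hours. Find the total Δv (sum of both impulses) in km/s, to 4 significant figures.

Δv = 1.682 km/s

From Kepler's third law T² = 4π²r³/μ at r = 21250 km, T = 26.12 hours = 26.12 × 3600 s = 94032 s: μ = 4π²r³/T² = 42843.5 km³/s².
Transfer-ellipse semi-major axis a_t = (r₁ + r₂)/2 = (21250 + 3709)/2 = 12479.5 km.
Circular speed at r₁: v₁ = √(μ/r₁) = √(42843.5/21250) = 1.4199 km/s.
On the transfer ellipse at r₁, vis-viva gives v_a = √[μ(2/r₁ − 1/a_t)] = 0.77409 km/s.
First burn Δv₁ = |v_a − v₁| = 0.6458 km/s.
At r₂, v₂ = √(μ/r₂) = 3.399 km/s.
Transfer-orbit speed at r₂: v_p = √[μ(2/r₂ − 1/a_t)] = 4.435 km/s.
Second burn Δv₂ = |v₂ − v_p| = 1.036 km/s.
Total Δv = Δv₁ + Δv₂ = 1.682 km/s.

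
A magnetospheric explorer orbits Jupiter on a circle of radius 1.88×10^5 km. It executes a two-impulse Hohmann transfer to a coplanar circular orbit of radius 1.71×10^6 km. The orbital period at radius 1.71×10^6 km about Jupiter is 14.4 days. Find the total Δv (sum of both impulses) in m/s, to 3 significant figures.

Δv = 13700 m/s

From Kepler's third law T² = 4π²r³/μ at r = 1.71×10^6 km, T = 14.4 days = 14.4 × 86400 s = 1.24416×10^6 s: μ = 4π²r³/T² = 1.27525×10^8 km³/s².
The Hohmann ellipse has a_t = (r₁ + r₂)/2 = 9.490×10^5 km.
At r₁ the circular-orbit speed is v₁ = √(μ/r₁) = 26.045 km/s.
Transfer-orbit speed at r₁ (vis-viva): v_p = √[μ(2/r₁ − 1/a_t)] = 34.961 km/s.
First burn Δv₁ = |v_p − v₁| = 8.916 km/s.
Circular speed at r₂: v₂ = √(μ/r₂) = 8.636 km/s.
Transfer-orbit speed at r₂: v_a = √[μ(2/r₂ − 1/a_t)] = 3.844 km/s.
Second burn Δv₂ = |v₂ − v_a| = 4.792 km/s.
Δv = Δv₁ + Δv₂ = 8.916 + 4.792 = 13.71 km/s.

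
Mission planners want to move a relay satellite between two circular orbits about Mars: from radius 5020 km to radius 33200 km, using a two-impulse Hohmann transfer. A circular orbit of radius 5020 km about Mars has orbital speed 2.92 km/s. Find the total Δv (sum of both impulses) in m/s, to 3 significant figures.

Δv = 1480 m/s

From the circular-orbit relation v² = μ/r at r = 5020 km: μ = v²r = (2.92)² × 5020 = 42802.5 km³/s².
Transfer-ellipse semi-major axis a_t = (r₁ + r₂)/2 = (5020 + 33200)/2 = 19110 km.
Circular speed at r₁: v₁ = √(μ/r₁) = √(42802.5/5020) = 2.9200 km/s.
Transfer-orbit speed at r₁ (vis-viva): v_p = √[μ(2/r₁ − 1/a_t)] = 3.8488 km/s.
First burn Δv₁ = |v_p − v₁| = 0.9288 km/s.
At r₂, v₂ = √(μ/r₂) = 1.13544 km/s.
Transfer-orbit speed at r₂: v_a = √[μ(2/r₂ − 1/a_t)] = 0.581952 km/s.
Second burn Δv₂ = |v₂ − v_a| = 0.5535 km/s.
Δv = Δv₁ + Δv₂ = 0.9288 + 0.5535 = 1.482 km/s.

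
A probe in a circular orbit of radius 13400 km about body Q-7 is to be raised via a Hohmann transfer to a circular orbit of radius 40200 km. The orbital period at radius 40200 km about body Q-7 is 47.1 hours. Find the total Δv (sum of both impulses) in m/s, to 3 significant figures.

From Kepler's third law T² = 4π²r³/μ at r = 40200 km, T = 47.1 hours = 47.1 × 3600 s = 1.6956×10^5 s: μ = 4π²r³/T² = 89205.4 km³/s².
The Hohmann ellipse has a_t = (r₁ + r₂)/2 = 26800 km.
At r₁ the circular-orbit speed is v₁ = √(μ/r₁) = 2.5801 km/s.
Transfer-orbit speed at r₁ (v² = μ(2/r − 1/a)): v_p = √[μ(2/r₁ − 1/a_t)] = 3.1600 km/s.
First burn Δv₁ = |v_p − v₁| = 0.5799 km/s.
At r₂, v₂ = √(μ/r₂) = 1.4896 km/s.
Transfer-orbit speed at r₂: v_a = √[μ(2/r₂ − 1/a_t)] = 1.0533 km/s.
Second burn Δv₂ = |v₂ − v_a| = 0.4363 km/s.
Δv = Δv₁ + Δv₂ = 0.5799 + 0.4363 = 1.016 km/s.

Δv = 1020 m/s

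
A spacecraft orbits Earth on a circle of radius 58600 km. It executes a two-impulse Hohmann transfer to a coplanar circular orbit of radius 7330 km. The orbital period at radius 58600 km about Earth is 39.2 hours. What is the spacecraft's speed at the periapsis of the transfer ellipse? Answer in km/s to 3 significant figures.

From Kepler's third law T² = 4π²r³/μ at r = 58600 km, T = 39.2 hours = 39.2 × 3600 s = 1.4112×10^5 s: μ = 4π²r³/T² = 3.98910×10^5 km³/s².
Transfer-ellipse semi-major axis a_t = (r₁ + r₂)/2 = (58600 + 7330)/2 = 32965 km.
At periapsis, r = 7330 km.
From the vis-viva equation, v = √[μ(2/r − 1/a_t)] = 9.836 km/s.

v = 9.84 km/s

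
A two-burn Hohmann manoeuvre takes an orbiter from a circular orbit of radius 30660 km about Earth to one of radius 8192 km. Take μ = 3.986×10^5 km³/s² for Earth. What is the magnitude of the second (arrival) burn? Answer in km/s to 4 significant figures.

Transfer-ellipse semi-major axis a_t = (r₁ + r₂)/2 = (30660 + 8192)/2 = 19426 km.
On the circular orbit at r = 8192 km, v_c = √(μ/r) = 6.975 km/s.
Vis-viva on the transfer ellipse at r = 8192 km gives v_t = √[μ(2/r − 1/a_t)] = 8.763 km/s.
Δv₂ = |v_t − v_c| = |8.763 − 6.975| = 1.788 km/s.

Δv₂ = 1.788 km/s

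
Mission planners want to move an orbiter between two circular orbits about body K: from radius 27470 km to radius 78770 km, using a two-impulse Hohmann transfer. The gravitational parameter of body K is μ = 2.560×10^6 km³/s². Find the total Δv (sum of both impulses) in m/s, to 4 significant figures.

Δv = 3703 m/s

The Hohmann ellipse has a_t = (r₁ + r₂)/2 = 53120 km.
At r₁ the circular-orbit speed is v₁ = √(μ/r₁) = 9.6536 km/s.
On the transfer ellipse at r₁, vis-viva equation gives v_p = √[μ(2/r₁ − 1/a_t)] = 11.756 km/s.
First burn Δv₁ = |v_p − v₁| = 2.102 km/s.
At r₂, v₂ = √(μ/r₂) = 5.701 km/s.
Transfer-orbit speed at r₂: v_a = √[μ(2/r₂ − 1/a_t)] = 4.100 km/s.
Second burn Δv₂ = |v₂ − v_a| = 1.601 km/s.
Total Δv = Δv₁ + Δv₂ = 3.703 km/s.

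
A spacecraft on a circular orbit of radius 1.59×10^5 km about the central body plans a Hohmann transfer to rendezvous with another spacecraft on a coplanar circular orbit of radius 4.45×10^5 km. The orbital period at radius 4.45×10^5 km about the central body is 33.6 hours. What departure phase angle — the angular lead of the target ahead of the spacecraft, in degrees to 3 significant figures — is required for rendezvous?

φ = 79.4°

From Kepler's third law T² = 4π²r³/μ at r = 4.45×10^5 km, T = 33.6 hours = 33.6 × 3600 s = 1.2096×10^5 s: μ = 4π²r³/T² = 2.37770×10^8 km³/s².
The Hohmann ellipse has a_t = (r₁ + r₂)/2 = 3.020×10^5 km.
The half-period of the transfer ellipse is t = π√(a_t³/μ) = 33810 s.
Target angular speed ω₂ = √(μ/r₂³) = 5.194×10^-5 rad/s.
Angle swept by the target during transfer: ω₂·t = 1.756 rad = 100.6°.
Arrival is 180° from departure on the ellipse, so φ = 180° − 100.6° = 79.4°.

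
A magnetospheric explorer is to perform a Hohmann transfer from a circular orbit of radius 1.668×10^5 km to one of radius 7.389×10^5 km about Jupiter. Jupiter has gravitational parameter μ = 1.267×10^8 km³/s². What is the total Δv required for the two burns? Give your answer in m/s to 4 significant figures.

Δv = 12790 m/s

Semi-major axis of the transfer orbit: a_t = (1.668×10^5 + 7.389×10^5)/2 = 4.5285×10^5 km.
At r₁ the circular-orbit speed is v₁ = √(μ/r₁) = 27.561 km/s.
Transfer-orbit speed at r₁ (vis-viva equation): v_p = √[μ(2/r₁ − 1/a_t)] = 35.205 km/s.
First burn Δv₁ = |v_p − v₁| = 7.644 km/s.
Circular speed at r₂: v₂ = √(μ/r₂) = 13.0947 km/s.
Transfer-orbit speed at r₂: v_a = √[μ(2/r₂ − 1/a_t)] = 7.94724 km/s.
Second burn Δv₂ = |v₂ − v_a| = 5.147 km/s.
Total Δv = Δv₁ + Δv₂ = 12.79 km/s.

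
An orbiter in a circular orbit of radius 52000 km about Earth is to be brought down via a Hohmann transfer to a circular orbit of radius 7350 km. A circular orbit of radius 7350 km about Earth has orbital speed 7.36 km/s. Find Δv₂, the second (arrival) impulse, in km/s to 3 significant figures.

Δv₂ = 2.38 km/s

From the circular-orbit relation v² = μ/r at r = 7350 km: μ = v²r = (7.36)² × 7350 = 3.98147×10^5 km³/s².
The Hohmann ellipse has a_t = (r₁ + r₂)/2 = 29675 km.
On the circular orbit at r = 7350 km, v_c = √(μ/r) = 7.360 km/s.
Transfer-orbit speed at the same r (vis-viva, a = a_t): v_t = √[μ(2/r − 1/a_t)] = 9.743 km/s.
Δv₂ = |v_t − v_c| = |9.743 − 7.360| = 2.383 km/s.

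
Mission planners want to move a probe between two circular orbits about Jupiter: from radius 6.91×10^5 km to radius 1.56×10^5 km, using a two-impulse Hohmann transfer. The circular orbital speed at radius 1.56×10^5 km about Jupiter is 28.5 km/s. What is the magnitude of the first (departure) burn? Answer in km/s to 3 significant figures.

Δv₁ = 5.32 km/s

From the circular-orbit relation v² = μ/r at r = 1.56×10^5 km: μ = v²r = (28.5)² × 1.56×10^5 = 1.26711×10^8 km³/s².
The Hohmann ellipse has a_t = (r₁ + r₂)/2 = 4.235×10^5 km.
On the circular orbit at r = 6.910×10^5 km, v_c = √(μ/r) = 13.542 km/s.
Vis-viva on the transfer ellipse at r = 6.910×10^5 km gives v_t = √[μ(2/r − 1/a_t)] = 8.2187 km/s.
Δv₁ = |v_t − v_c| = |8.2187 − 13.542| = 5.323 km/s.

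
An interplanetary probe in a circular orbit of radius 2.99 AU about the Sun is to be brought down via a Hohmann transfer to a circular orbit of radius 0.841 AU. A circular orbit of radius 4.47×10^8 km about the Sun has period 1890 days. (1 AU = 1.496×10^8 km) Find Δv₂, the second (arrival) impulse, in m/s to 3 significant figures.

From Kepler's third law T² = 4π²r³/μ at r = 4.47×10^8 km, T = 1890 days = 1890 × 86400 s = 1.63296×10^8 s: μ = 4π²r³/T² = 1.32230×10^11 km³/s².
In km: r₁ = 2.99 × 1.496×10^8 = 4.47304×10^8 km; r₂ = 0.841 × 1.496×10^8 = 1.258136×10^8 km.
Transfer-ellipse semi-major axis a_t = (r₁ + r₂)/2 = (4.47304×10^8 + 1.258136×10^8)/2 = 2.865588×10^8 km.
On the circular orbit at r = 1.258136×10^8 km, v_c = √(μ/r) = 32.419 km/s.
Vis-viva on the transfer ellipse at r = 1.258136×10^8 km gives v_t = √[μ(2/r − 1/a_t)] = 40.504 km/s.
Δv₂ = |v_t − v_c| = |40.504 − 32.419| = 8.085 km/s.

Δv₂ = 8080 m/s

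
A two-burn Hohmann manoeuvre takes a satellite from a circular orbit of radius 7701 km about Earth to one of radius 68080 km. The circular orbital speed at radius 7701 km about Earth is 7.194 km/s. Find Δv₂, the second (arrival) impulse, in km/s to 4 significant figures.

Δv₂ = 1.329 km/s

From the circular-orbit relation v² = μ/r at r = 7701 km: μ = v²r = (7.194)² × 7701 = 3.98555×10^5 km³/s².
Semi-major axis of the transfer orbit: a_t = (7701 + 68080)/2 = 37890.5 km.
On the circular orbit at r = 68080 km, v_c = √(μ/r) = 2.420 km/s.
Transfer-orbit speed at the same r (vis-viva, a = a_t): v_t = √[μ(2/r − 1/a_t)] = 1.091 km/s.
Δv₂ = |v_t − v_c| = |1.091 − 2.420| = 1.329 km/s.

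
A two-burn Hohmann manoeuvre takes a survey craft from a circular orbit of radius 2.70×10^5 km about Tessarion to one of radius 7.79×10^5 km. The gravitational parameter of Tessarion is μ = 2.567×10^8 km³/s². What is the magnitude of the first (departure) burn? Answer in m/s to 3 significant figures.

The Hohmann ellipse has a_t = (r₁ + r₂)/2 = 5.245×10^5 km.
Circular speed at r = 2.700×10^5 km: v_c = √(μ/r) = 30.834 km/s.
Transfer-orbit speed at the same r (vis-viva, a = a_t): v_t = √[μ(2/r − 1/a_t)] = 37.577 km/s.
Δv₁ = |v_t − v_c| = |37.577 − 30.834| = 6.743 km/s.

Δv₁ = 6740 m/s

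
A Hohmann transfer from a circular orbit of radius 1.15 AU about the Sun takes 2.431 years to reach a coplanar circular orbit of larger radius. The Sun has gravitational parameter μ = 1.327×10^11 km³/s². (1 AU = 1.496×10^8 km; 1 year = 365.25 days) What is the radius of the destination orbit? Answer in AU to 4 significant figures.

In km: r₁ = 1.15 × 1.496×10^8 = 1.7204×10^8 km.
Transfer time t = 2.431 years × 365.25 × 86400 s = 7.67165256×10^7 s, and t = π√(a_t³/μ).
So a_t = (μ t²/π²)^(1/3) = (1.327×10^11 × (7.67165256×10^7)² / π²)^(1/3) = 4.2932×10^8 km.
Since a_t = (r₁ + r₂)/2, r₂ = 2a_t − r₁ = 2×4.2932×10^8 − 1.7204×10^8 = 6.866×10^8 km.
In AU: r₂ = 6.866×10^8 / 1.496×10^8 = 4.590 AU.

r₂ = 4.590 AU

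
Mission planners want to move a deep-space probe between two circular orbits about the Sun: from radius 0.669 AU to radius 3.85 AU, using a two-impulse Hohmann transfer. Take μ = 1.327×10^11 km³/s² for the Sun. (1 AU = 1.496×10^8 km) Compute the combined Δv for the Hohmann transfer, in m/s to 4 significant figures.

In km: r₁ = 0.669 × 1.496×10^8 = 1.000824×10^8 km; r₂ = 3.85 × 1.496×10^8 = 5.7596×10^8 km.
Semi-major axis of the transfer orbit: a_t = (1.000824×10^8 + 5.7596×10^8)/2 = 3.380212×10^8 km.
Circular speed at r₁: v₁ = √(μ/r₁) = √(1.327×10^11/1.000824×10^8) = 36.41 km/s.
Transfer-orbit speed at r₁ (vis-viva): v_p = √[μ(2/r₁ − 1/a_t)] = 47.53 km/s.
First burn Δv₁ = |v_p − v₁| = 11.12 km/s.
At r₂, v₂ = √(μ/r₂) = 15.179 km/s.
Transfer-orbit speed at r₂: v_a = √[μ(2/r₂ − 1/a_t)] = 8.2594 km/s.
Second burn Δv₂ = |v₂ − v_a| = 6.920 km/s.
Δv = Δv₁ + Δv₂ = 11.12 + 6.920 = 18.04 km/s.

Δv = 18040 m/s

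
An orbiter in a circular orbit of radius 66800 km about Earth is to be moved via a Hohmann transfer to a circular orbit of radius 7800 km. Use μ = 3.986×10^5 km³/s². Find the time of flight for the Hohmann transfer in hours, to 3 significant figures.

t = 9.96 hours

The Hohmann ellipse has a_t = (r₁ + r₂)/2 = 37300 km.
Half the transfer-orbit period gives t = π√(a_t³/μ) = 35850 s.
Converting: 35850 s ÷ 3600 s/hour = 9.96 hours.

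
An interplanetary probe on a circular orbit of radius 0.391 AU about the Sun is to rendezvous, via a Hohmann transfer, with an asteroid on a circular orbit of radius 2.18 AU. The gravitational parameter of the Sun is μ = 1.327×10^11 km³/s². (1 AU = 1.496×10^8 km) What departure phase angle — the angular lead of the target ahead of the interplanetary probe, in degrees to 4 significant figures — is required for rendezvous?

In km: r₁ = 0.391 × 1.496×10^8 = 5.84936×10^7 km; r₂ = 2.18 × 1.496×10^8 = 3.26128×10^8 km.
The Hohmann ellipse has a_t = (r₁ + r₂)/2 = 1.923108×10^8 km.
The half-period of the transfer ellipse is t = π√(a_t³/μ) = 2.3000×10^7 s.
Target angular speed ω₂ = √(μ/r₂³) = 6.1852×10^-8 rad/s.
Angle swept by the target during transfer: ω₂·t = 1.4226 rad = 81.51°.
Arrival is 180° from departure on the ellipse, so φ = 180° − 81.51° = 98.49°.

φ = 98.49°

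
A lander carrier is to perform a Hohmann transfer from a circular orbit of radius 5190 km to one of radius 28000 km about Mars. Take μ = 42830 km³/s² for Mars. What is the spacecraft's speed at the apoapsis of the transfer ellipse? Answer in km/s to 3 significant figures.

v = 0.692 km/s

The Hohmann ellipse has a_t = (r₁ + r₂)/2 = 16595 km.
The apoapsis of the transfer ellipse is at r = 28000 km.
Vis-viva: v = √[μ(2/r − 1/a_t)] = √[42830 × (2/28000 − 1/16595)] = 0.6917 km/s.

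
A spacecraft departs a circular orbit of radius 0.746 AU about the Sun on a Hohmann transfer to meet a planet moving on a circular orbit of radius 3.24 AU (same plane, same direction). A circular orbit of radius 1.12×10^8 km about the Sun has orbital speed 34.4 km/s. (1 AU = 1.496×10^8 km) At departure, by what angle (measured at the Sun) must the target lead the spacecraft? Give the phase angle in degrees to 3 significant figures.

φ = 93.2°

From the circular-orbit relation v² = μ/r at r = 1.12×10^8 km: μ = v²r = (34.4)² × 1.12×10^8 = 1.32536×10^11 km³/s².
In km: r₁ = 0.746 × 1.496×10^8 = 1.116016×10^8 km; r₂ = 3.24 × 1.496×10^8 = 4.84704×10^8 km.
The Hohmann ellipse has a_t = (r₁ + r₂)/2 = 2.981528×10^8 km.
The half-period of the transfer ellipse is t = π√(a_t³/μ) = 4.4426×10^7 s.
Target angular speed ω₂ = √(μ/r₂³) = 3.4116×10^-8 rad/s.
Angle swept by the target during transfer: ω₂·t = 1.5156 rad = 86.84°.
The spacecraft traverses 180° on the transfer ellipse, so the target must lead by 180° − 86.84° = 93.2°.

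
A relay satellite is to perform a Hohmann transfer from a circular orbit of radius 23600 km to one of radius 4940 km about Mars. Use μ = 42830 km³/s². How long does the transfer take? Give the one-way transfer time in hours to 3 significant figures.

t = 7.19 hours

Transfer-ellipse semi-major axis a_t = (r₁ + r₂)/2 = (23600 + 4940)/2 = 14270 km.
Half the transfer-orbit period gives t = π√(a_t³/μ) = 25880 s.
Converting: 25880 s ÷ 3600 s/hour = 7.19 hours.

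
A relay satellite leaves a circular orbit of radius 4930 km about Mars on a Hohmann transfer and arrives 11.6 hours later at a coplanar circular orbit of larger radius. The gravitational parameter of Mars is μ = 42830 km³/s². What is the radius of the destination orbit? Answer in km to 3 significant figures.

r₂ = 34300 km

Transfer time t = 11.6 hours = 41760 s, and t = π√(a_t³/μ).
So a_t = (μ t²/π²)^(1/3) = (42830 × (41760)² / π²)^(1/3) = 19633 km.
Since a_t = (r₁ + r₂)/2, r₂ = 2a_t − r₁ = 2×19633 − 4930 = 34336 km.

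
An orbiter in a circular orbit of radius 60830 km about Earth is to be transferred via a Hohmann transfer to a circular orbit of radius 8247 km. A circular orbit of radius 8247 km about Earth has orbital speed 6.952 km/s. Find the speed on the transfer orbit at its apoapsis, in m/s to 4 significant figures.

From the circular-orbit relation v² = μ/r at r = 8247 km: μ = v²r = (6.952)² × 8247 = 3.98580×10^5 km³/s².
The Hohmann ellipse has a_t = (r₁ + r₂)/2 = 34538.5 km.
The apoapsis of the transfer ellipse is at r = 60830 km.
Applying v² = μ(2/r − 1/a_t): v = 1.251 km/s.

v = 1251 m/s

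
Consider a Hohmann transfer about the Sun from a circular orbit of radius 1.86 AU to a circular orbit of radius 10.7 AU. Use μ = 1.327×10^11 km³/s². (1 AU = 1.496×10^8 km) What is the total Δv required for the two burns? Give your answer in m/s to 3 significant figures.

In km: r₁ = 1.86 × 1.496×10^8 = 2.78256×10^8 km; r₂ = 10.7 × 1.496×10^8 = 1.60072×10^9 km.
The Hohmann ellipse has a_t = (r₁ + r₂)/2 = 9.39488×10^8 km.
Circular speed at r₁: v₁ = √(μ/r₁) = √(1.327×10^11/2.78256×10^8) = 21.838 km/s.
Transfer-orbit speed at r₁ (v² = μ(2/r − 1/a)): v_p = √[μ(2/r₁ − 1/a_t)] = 28.505 km/s.
First burn Δv₁ = |v_p − v₁| = 6.667 km/s.
At r₂, v₂ = √(μ/r₂) = 9.105 km/s.
Transfer-orbit speed at r₂: v_a = √[μ(2/r₂ − 1/a_t)] = 4.955 km/s.
Second burn Δv₂ = |v₂ − v_a| = 4.150 km/s.
Total Δv = Δv₁ + Δv₂ = 10.82 km/s.

Δv = 10800 m/s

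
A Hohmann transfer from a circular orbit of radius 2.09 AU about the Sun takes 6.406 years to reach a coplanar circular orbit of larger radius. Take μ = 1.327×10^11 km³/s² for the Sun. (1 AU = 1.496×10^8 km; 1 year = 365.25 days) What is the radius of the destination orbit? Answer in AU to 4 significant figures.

In km: r₁ = 2.09 × 1.496×10^8 = 3.12664×10^8 km.
Transfer time t = 6.406 years × 365.25 × 86400 s = 2.021579856×10^8 s, and t = π√(a_t³/μ).
So a_t = (μ t²/π²)^(1/3) = (1.327×10^11 × (2.021579856×10^8)² / π²)^(1/3) = 8.1906×10^8 km.
Since a_t = (r₁ + r₂)/2, r₂ = 2a_t − r₁ = 2×8.1906×10^8 − 3.12664×10^8 = 1.325456×10^9 km.
In AU: r₂ = 1.325456×10^9 / 1.496×10^8 = 8.860 AU.

r₂ = 8.860 AU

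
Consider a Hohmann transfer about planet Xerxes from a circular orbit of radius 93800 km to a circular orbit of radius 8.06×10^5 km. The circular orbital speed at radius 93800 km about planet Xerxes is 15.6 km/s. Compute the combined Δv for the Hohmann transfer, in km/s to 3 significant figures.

Δv = 8.17 km/s

From the circular-orbit relation v² = μ/r at r = 93800 km: μ = v²r = (15.6)² × 93800 = 2.28272×10^7 km³/s².
Transfer-ellipse semi-major axis a_t = (r₁ + r₂)/2 = (93800 + 8.060×10^5)/2 = 4.499×10^5 km.
At r₁ the circular-orbit speed is v₁ = √(μ/r₁) = 15.60 km/s.
On the transfer ellipse at r₁, vis-viva equation gives v_p = √[μ(2/r₁ − 1/a_t)] = 20.88 km/s.
First burn Δv₁ = |v_p − v₁| = 5.280 km/s.
Circular speed at r₂: v₂ = √(μ/r₂) = 5.322 km/s.
Transfer-orbit speed at r₂: v_a = √[μ(2/r₂ − 1/a_t)] = 2.430 km/s.
Second burn Δv₂ = |v₂ − v_a| = 2.892 km/s.
Total Δv = Δv₁ + Δv₂ = 8.172 km/s.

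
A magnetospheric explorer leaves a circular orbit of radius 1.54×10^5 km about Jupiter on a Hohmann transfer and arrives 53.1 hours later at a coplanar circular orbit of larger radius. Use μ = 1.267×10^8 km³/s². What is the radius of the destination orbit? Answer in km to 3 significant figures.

r₂ = 1.40×10^6 km

Transfer time t = 53.1 hours = 1.9116×10^5 s, and t = π√(a_t³/μ).
So a_t = (μ t²/π²)^(1/3) = (1.267×10^8 × (1.9116×10^5)² / π²)^(1/3) = 7.7700×10^5 km.
Since a_t = (r₁ + r₂)/2, r₂ = 2a_t − r₁ = 2×7.7700×10^5 − 1.540×10^5 = 1.400×10^6 km.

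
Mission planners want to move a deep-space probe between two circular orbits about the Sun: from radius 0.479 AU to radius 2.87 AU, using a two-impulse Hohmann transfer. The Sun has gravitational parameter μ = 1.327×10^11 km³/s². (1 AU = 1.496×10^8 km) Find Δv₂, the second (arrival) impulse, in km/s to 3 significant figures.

Δv₂ = 8.18 km/s

In km: r₁ = 0.479 × 1.496×10^8 = 7.16584×10^7 km; r₂ = 2.87 × 1.496×10^8 = 4.29352×10^8 km.
The Hohmann ellipse has a_t = (r₁ + r₂)/2 = 2.505052×10^8 km.
On the circular orbit at r = 4.29352×10^8 km, v_c = √(μ/r) = 17.5804 km/s.
Vis-viva on the transfer ellipse at r = 4.29352×10^8 km gives v_t = √[μ(2/r − 1/a_t)] = 9.40273 km/s.
Δv₂ = |v_t − v_c| = |9.40273 − 17.5804| = 8.178 km/s.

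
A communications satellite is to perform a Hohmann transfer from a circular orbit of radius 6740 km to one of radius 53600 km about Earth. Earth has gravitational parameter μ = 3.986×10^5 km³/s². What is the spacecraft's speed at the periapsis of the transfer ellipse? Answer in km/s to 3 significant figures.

Transfer-ellipse semi-major axis a_t = (r₁ + r₂)/2 = (6740 + 53600)/2 = 30170 km.
The periapsis of the transfer ellipse is at r = 6740 km.
Applying v² = μ(2/r − 1/a_t): v = 10.25 km/s.

v = 10.3 km/s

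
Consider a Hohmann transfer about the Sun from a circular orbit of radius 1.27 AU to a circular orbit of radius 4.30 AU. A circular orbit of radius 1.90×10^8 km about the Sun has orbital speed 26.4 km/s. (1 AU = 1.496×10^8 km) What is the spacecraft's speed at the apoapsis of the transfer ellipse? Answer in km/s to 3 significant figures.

From the circular-orbit relation v² = μ/r at r = 1.90×10^8 km: μ = v²r = (26.4)² × 1.90×10^8 = 1.32422×10^11 km³/s².
In km: r₁ = 1.27 × 1.496×10^8 = 1.89992×10^8 km; r₂ = 4.30 × 1.496×10^8 = 6.4328×10^8 km.
Transfer-ellipse semi-major axis a_t = (r₁ + r₂)/2 = (1.89992×10^8 + 6.4328×10^8)/2 = 4.16636×10^8 km.
The apoapsis of the transfer ellipse is at r = 6.4328×10^8 km.
Vis-viva: v = √[μ(2/r − 1/a_t)] = √[1.32422×10^11 × (2/6.4328×10^8 − 1/4.16636×10^8)] = 9.689 km/s.

v = 9.69 km/s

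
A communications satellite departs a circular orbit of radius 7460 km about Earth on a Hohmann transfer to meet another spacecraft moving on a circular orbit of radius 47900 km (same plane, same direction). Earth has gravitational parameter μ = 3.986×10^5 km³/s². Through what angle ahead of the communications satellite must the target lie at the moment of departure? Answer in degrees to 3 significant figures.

The Hohmann ellipse has a_t = (r₁ + r₂)/2 = 27680 km.
The half-period of the transfer ellipse is t = π√(a_t³/μ) = 22920 s.
Target angular speed ω₂ = √(μ/r₂³) = 6.022×10^-5 rad/s.
Angle swept by the target during transfer: ω₂·t = 1.380 rad = 79.07°.
The communications satellite traverses 180° on the transfer ellipse, so the target must lead by 180° − 79.07° = 101°.

φ = 101°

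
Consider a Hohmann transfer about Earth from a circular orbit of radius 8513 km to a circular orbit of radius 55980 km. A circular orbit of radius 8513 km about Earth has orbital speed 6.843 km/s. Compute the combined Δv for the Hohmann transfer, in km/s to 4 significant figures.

Δv = 3.471 km/s

From the circular-orbit relation v² = μ/r at r = 8513 km: μ = v²r = (6.843)² × 8513 = 3.98635×10^5 km³/s².
Semi-major axis of the transfer orbit: a_t = (8513 + 55980)/2 = 32246.5 km.
At r₁ the circular-orbit speed is v₁ = √(μ/r₁) = 6.8430 km/s.
On the transfer ellipse at r₁, v² = μ(2/r − 1/a) gives v_p = √[μ(2/r₁ − 1/a_t)] = 9.0162 km/s.
First burn Δv₁ = |v_p − v₁| = 2.1732 km/s.
At r₂, v₂ = √(μ/r₂) = 2.6685 km/s.
Transfer-orbit speed at r₂: v_a = √[μ(2/r₂ − 1/a_t)] = 1.3711 km/s.
Second burn Δv₂ = |v₂ − v_a| = 1.2974 km/s.
Total Δv = Δv₁ + Δv₂ = 3.471 km/s.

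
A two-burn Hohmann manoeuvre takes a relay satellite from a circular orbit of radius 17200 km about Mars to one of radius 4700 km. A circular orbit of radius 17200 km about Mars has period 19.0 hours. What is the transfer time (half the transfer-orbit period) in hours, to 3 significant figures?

t = 4.83 hours

From Kepler's third law T² = 4π²r³/μ at r = 17200 km, T = 19.0 hours = 19.0 × 3600 s = 68400 s: μ = 4π²r³/T² = 42937.1 km³/s².
Semi-major axis of the transfer orbit: a_t = (17200 + 4700)/2 = 10950 km.
By Kepler's third law the transfer-orbit period is T = 2π√(a_t³/μ), so t = T/2 = 17372 s.
Converting: 17372 s ÷ 3600 s/hour = 4.83 hours.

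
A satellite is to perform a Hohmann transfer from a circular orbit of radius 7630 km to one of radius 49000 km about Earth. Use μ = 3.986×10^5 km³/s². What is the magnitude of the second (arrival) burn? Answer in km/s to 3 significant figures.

The Hohmann ellipse has a_t = (r₁ + r₂)/2 = 28315 km.
Circular speed at r = 49000 km: v_c = √(μ/r) = 2.85214 km/s.
Vis-viva on the transfer ellipse at r = 49000 km gives v_t = √[μ(2/r − 1/a_t)] = 1.48056 km/s.
Δv₂ = |v_t − v_c| = |1.48056 − 2.85214| = 1.372 km/s.

Δv₂ = 1.37 km/s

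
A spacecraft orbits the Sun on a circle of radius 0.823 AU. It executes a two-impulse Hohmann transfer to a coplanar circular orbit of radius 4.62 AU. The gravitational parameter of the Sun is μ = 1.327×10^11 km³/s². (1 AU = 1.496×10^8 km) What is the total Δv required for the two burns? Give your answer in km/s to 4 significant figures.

Δv = 16.18 km/s

In km: r₁ = 0.823 × 1.496×10^8 = 1.231208×10^8 km; r₂ = 4.62 × 1.496×10^8 = 6.91152×10^8 km.
Semi-major axis of the transfer orbit: a_t = (1.231208×10^8 + 6.91152×10^8)/2 = 4.071364×10^8 km.
At r₁ the circular-orbit speed is v₁ = √(μ/r₁) = 32.830 km/s.
Transfer-orbit speed at r₁ (vis-viva): v_p = √[μ(2/r₁ − 1/a_t)] = 42.775 km/s.
First burn Δv₁ = |v_p − v₁| = 9.945 km/s.
Circular speed at r₂: v₂ = √(μ/r₂) = 13.85634 km/s.
Transfer-orbit speed at r₂: v_a = √[μ(2/r₂ − 1/a_t)] = 7.619815 km/s.
Second burn Δv₂ = |v₂ − v_a| = 6.237 km/s.
Δv = Δv₁ + Δv₂ = 9.945 + 6.237 = 16.18 km/s.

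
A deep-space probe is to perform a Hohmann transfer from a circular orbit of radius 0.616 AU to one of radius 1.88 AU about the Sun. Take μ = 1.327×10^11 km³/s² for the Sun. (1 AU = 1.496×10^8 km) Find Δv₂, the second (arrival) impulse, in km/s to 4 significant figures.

In km: r₁ = 0.616 × 1.496×10^8 = 9.21536×10^7 km; r₂ = 1.88 × 1.496×10^8 = 2.81248×10^8 km.
The Hohmann ellipse has a_t = (r₁ + r₂)/2 = 1.867008×10^8 km.
Circular speed at r = 2.81248×10^8 km: v_c = √(μ/r) = 21.722 km/s.
Transfer-orbit speed at the same r (vis-viva, a = a_t): v_t = √[μ(2/r − 1/a_t)] = 15.261 km/s.
Δv₂ = |v_t − v_c| = |15.261 − 21.722| = 6.461 km/s.

Δv₂ = 6.461 km/s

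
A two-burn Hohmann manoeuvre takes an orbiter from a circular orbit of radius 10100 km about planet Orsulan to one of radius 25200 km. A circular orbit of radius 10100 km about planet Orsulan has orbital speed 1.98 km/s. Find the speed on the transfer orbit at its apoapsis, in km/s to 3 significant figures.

From the circular-orbit relation v² = μ/r at r = 10100 km: μ = v²r = (1.98)² × 10100 = 39596.0 km³/s².
Transfer-ellipse semi-major axis a_t = (r₁ + r₂)/2 = (10100 + 25200)/2 = 17650 km.
The apoapsis of the transfer ellipse is at r = 25200 km.
Vis-viva: v = √[μ(2/r − 1/a_t)] = √[39596.0 × (2/25200 − 1/17650)] = 0.9482 km/s.

v = 0.948 km/s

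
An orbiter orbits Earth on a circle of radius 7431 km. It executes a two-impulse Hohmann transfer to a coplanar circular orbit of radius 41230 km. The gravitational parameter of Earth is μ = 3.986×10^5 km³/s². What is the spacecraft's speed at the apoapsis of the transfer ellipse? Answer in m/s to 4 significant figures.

Transfer-ellipse semi-major axis a_t = (r₁ + r₂)/2 = (7431 + 41230)/2 = 24330.5 km.
At apoapsis, r = 41230 km.
From the vis-viva equation, v = √[μ(2/r − 1/a_t)] = 1.718 km/s.

v = 1718 m/s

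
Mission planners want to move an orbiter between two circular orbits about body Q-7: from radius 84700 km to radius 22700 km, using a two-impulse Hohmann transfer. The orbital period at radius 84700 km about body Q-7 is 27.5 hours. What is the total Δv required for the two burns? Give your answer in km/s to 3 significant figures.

From Kepler's third law T² = 4π²r³/μ at r = 84700 km, T = 27.5 hours = 27.5 × 3600 s = 99000 s: μ = 4π²r³/T² = 2.44760×10^6 km³/s².
Semi-major axis of the transfer orbit: a_t = (84700 + 22700)/2 = 53700 km.
Circular speed at r₁: v₁ = √(μ/r₁) = √(2.44760×10^6/84700) = 5.376 km/s.
Transfer-orbit speed at r₁ (v² = μ(2/r − 1/a)): v_a = √[μ(2/r₁ − 1/a_t)] = 3.495 km/s.
First burn Δv₁ = |v_a − v₁| = 1.881 km/s.
At r₂, v₂ = √(μ/r₂) = 10.384 km/s.
Transfer-orbit speed at r₂: v_p = √[μ(2/r₂ − 1/a_t)] = 13.041 km/s.
Second burn Δv₂ = |v₂ − v_p| = 2.657 km/s.
Total Δv = Δv₁ + Δv₂ = 4.538 km/s.

Δv = 4.54 km/s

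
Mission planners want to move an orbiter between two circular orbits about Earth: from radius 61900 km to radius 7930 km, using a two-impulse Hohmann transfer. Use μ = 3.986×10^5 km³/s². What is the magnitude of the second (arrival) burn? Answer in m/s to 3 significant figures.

Semi-major axis of the transfer orbit: a_t = (61900 + 7930)/2 = 34915 km.
Circular speed at r = 7930 km: v_c = √(μ/r) = 7.090 km/s.
Vis-viva on the transfer ellipse at r = 7930 km gives v_t = √[μ(2/r − 1/a_t)] = 9.440 km/s.
Δv₂ = |v_t − v_c| = |9.440 − 7.090| = 2.350 km/s.

Δv₂ = 2350 m/s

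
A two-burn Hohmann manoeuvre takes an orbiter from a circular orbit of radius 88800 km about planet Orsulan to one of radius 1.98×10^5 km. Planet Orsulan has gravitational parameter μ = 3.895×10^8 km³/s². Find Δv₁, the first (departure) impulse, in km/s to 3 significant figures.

Δv₁ = 11.6 km/s

Semi-major axis of the transfer orbit: a_t = (88800 + 1.980×10^5)/2 = 1.434×10^5 km.
On the circular orbit at r = 88800 km, v_c = √(μ/r) = 66.23 km/s.
Vis-viva on the transfer ellipse at r = 88800 km gives v_t = √[μ(2/r − 1/a_t)] = 77.82 km/s.
Δv₁ = |v_t − v_c| = |77.82 − 66.23| = 11.59 km/s.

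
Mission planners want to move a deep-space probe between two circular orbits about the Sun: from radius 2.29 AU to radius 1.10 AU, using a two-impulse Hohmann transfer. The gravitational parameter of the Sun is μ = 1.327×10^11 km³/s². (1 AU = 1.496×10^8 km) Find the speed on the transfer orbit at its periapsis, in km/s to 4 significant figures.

In km: r₁ = 2.29 × 1.496×10^8 = 3.42584×10^8 km; r₂ = 1.10 × 1.496×10^8 = 1.6456×10^8 km.
The Hohmann ellipse has a_t = (r₁ + r₂)/2 = 2.53572×10^8 km.
At periapsis, r = 1.6456×10^8 km.
Vis-viva: v = √[μ(2/r − 1/a_t)] = √[1.327×10^11 × (2/1.6456×10^8 − 1/2.53572×10^8)] = 33.01 km/s.

v = 33.01 km/s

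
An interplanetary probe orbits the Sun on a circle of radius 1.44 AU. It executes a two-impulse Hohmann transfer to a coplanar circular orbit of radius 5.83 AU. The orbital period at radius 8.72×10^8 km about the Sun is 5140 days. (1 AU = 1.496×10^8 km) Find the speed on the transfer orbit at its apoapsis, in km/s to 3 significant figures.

From Kepler's third law T² = 4π²r³/μ at r = 8.72×10^8 km, T = 5140 days = 5140 × 86400 s = 4.44096×10^8 s: μ = 4π²r³/T² = 1.32726×10^11 km³/s².
In km: r₁ = 1.44 × 1.496×10^8 = 2.15424×10^8 km; r₂ = 5.83 × 1.496×10^8 = 8.72168×10^8 km.
Transfer-ellipse semi-major axis a_t = (r₁ + r₂)/2 = (2.15424×10^8 + 8.72168×10^8)/2 = 5.43796×10^8 km.
At apoapsis, r = 8.72168×10^8 km.
Applying v² = μ(2/r − 1/a_t): v = 7.764 km/s.

v = 7.76 km/s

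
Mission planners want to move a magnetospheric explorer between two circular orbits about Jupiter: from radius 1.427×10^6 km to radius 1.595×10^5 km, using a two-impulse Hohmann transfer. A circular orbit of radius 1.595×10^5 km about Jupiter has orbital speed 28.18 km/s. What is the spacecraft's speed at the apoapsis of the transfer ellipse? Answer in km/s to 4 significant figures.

v = 4.225 km/s

From the circular-orbit relation v² = μ/r at r = 1.595×10^5 km: μ = v²r = (28.18)² × 1.595×10^5 = 1.26661×10^8 km³/s².
The Hohmann ellipse has a_t = (r₁ + r₂)/2 = 7.9325×10^5 km.
The apoapsis of the transfer ellipse is at r = 1.427×10^6 km.
Vis-viva: v = √[μ(2/r − 1/a_t)] = √[1.26661×10^8 × (2/1.427×10^6 − 1/7.9325×10^5)] = 4.225 km/s.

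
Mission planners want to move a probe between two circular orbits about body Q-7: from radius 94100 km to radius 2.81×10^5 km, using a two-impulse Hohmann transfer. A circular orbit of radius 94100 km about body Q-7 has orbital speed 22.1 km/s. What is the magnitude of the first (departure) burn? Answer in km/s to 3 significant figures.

Δv₁ = 4.95 km/s

From the circular-orbit relation v² = μ/r at r = 94100 km: μ = v²r = (22.1)² × 94100 = 4.59594×10^7 km³/s².
The Hohmann ellipse has a_t = (r₁ + r₂)/2 = 1.8755×10^5 km.
On the circular orbit at r = 94100 km, v_c = √(μ/r) = 22.100 km/s.
Vis-viva on the transfer ellipse at r = 94100 km gives v_t = √[μ(2/r − 1/a_t)] = 27.051 km/s.
Δv₁ = |v_t − v_c| = |27.051 − 22.100| = 4.951 km/s.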